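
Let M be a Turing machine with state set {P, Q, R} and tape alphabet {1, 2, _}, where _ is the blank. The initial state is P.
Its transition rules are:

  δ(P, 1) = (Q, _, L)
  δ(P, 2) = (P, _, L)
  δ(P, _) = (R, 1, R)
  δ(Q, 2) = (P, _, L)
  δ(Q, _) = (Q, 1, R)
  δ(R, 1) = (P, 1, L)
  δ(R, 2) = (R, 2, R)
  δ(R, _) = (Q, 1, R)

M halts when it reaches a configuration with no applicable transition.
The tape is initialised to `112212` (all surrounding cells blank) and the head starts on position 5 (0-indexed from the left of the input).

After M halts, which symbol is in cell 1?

state=P head=5 tape=11221[2]   (P,2)→(P,_,L)
state=P head=4 tape=1122[1]_   (P,1)→(Q,_,L)
state=Q head=3 tape=112[2]__   (Q,2)→(P,_,L)
state=P head=2 tape=11[2]___   (P,2)→(P,_,L)
state=P head=1 tape=1[1]____   (P,1)→(Q,_,L)
state=Q head=0 tape=[1]_____
Cell 1 holds _ when M halts.

_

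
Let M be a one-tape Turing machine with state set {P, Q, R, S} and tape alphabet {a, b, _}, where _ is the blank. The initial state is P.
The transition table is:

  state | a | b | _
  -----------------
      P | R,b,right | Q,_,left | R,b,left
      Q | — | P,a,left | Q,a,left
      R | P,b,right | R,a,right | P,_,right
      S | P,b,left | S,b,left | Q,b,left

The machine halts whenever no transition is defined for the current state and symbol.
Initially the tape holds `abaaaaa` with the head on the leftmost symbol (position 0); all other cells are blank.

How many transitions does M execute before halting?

15

state=P head=0 tape=[a]baaaaa___   (P,a)→(R,b,right)
state=R head=1 tape=b[b]aaaaa___   (R,b)→(R,a,right)
state=R head=2 tape=ba[a]aaaa___   (R,a)→(P,b,right)
state=P head=3 tape=bab[a]aaa___   (P,a)→(R,b,right)
state=R head=4 tape=babb[a]aa___   (R,a)→(P,b,right)
state=P head=5 tape=babbb[a]a___   (P,a)→(R,b,right)
state=R head=6 tape=babbbb[a]___   (R,a)→(P,b,right)
state=P head=7 tape=babbbbb[_]__   (P,_)→(R,b,left)
state=R head=6 tape=babbbb[b]b__   (R,b)→(R,a,right)
state=R head=7 tape=babbbba[b]__   (R,b)→(R,a,right)
state=R head=8 tape=babbbbaa[_]_   (R,_)→(P,_,right)
state=P head=9 tape=babbbbaa_[_]   (P,_)→(R,b,left)
state=R head=8 tape=babbbbaa[_]b   (R,_)→(P,_,right)
state=P head=9 tape=babbbbaa_[b]   (P,b)→(Q,_,left)
state=Q head=8 tape=babbbbaa[_]_   (Q,_)→(Q,a,left)
state=Q head=7 tape=babbbba[a]a_
M halts after 15 transitions.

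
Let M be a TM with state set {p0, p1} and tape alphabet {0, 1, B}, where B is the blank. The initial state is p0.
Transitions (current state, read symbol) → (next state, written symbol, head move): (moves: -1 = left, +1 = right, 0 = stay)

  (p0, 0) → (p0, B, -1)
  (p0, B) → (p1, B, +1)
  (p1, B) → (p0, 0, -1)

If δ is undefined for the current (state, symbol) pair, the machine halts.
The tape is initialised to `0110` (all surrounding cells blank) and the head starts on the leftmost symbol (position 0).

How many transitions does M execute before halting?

4

state=p0 head=0 tape=B[0]110   (p0,0)→(p0,B,-1)
state=p0 head=-1 tape=[B]B110   (p0,B)→(p1,B,+1)
state=p1 head=0 tape=B[B]110   (p1,B)→(p0,0,-1)
state=p0 head=-1 tape=[B]0110   (p0,B)→(p1,B,+1)
state=p1 head=0 tape=B[0]110
M halts after 4 transitions.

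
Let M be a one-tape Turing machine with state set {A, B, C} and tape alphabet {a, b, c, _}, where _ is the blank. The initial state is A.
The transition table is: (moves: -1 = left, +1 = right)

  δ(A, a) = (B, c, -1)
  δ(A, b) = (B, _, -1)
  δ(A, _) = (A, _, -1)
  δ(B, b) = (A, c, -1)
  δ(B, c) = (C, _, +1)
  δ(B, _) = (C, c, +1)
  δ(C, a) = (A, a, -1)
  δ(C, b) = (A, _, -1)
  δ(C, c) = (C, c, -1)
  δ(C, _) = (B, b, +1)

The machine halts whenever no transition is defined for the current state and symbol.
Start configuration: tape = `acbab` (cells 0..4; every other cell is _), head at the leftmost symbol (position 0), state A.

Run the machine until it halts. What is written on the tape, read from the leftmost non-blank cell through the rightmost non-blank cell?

state=A head=0 tape=___[a]cbab   (A,a)→(B,c,-1)
state=B head=-1 tape=__[_]ccbab   (B,_)→(C,c,+1)
state=C head=0 tape=__c[c]cbab   (C,c)→(C,c,-1)
state=C head=-1 tape=__[c]ccbab   (C,c)→(C,c,-1)
state=C head=-2 tape=_[_]cccbab   (C,_)→(B,b,+1)
state=B head=-1 tape=_b[c]ccbab   (B,c)→(C,_,+1)
state=C head=0 tape=_b_[c]cbab   (C,c)→(C,c,-1)
state=C head=-1 tape=_b[_]ccbab   (C,_)→(B,b,+1)
state=B head=0 tape=_bb[c]cbab   (B,c)→(C,_,+1)
state=C head=1 tape=_bb_[c]bab   (C,c)→(C,c,-1)
state=C head=0 tape=_bb[_]cbab   (C,_)→(B,b,+1)
state=B head=1 tape=_bbb[c]bab   (B,c)→(C,_,+1)
state=C head=2 tape=_bbb_[b]ab   (C,b)→(A,_,-1)
state=A head=1 tape=_bbb[_]_ab   (A,_)→(A,_,-1)
state=A head=0 tape=_bb[b]__ab   (A,b)→(B,_,-1)
state=B head=-1 tape=_b[b]___ab   (B,b)→(A,c,-1)
state=A head=-2 tape=_[b]c___ab   (A,b)→(B,_,-1)
state=B head=-3 tape=[_]_c___ab   (B,_)→(C,c,+1)
state=C head=-2 tape=c[_]c___ab   (C,_)→(B,b,+1)
state=B head=-1 tape=cb[c]___ab   (B,c)→(C,_,+1)
state=C head=0 tape=cb_[_]__ab   (C,_)→(B,b,+1)
state=B head=1 tape=cb_b[_]_ab   (B,_)→(C,c,+1)
state=C head=2 tape=cb_bc[_]ab   (C,_)→(B,b,+1)
state=B head=3 tape=cb_bcb[a]b
The non-blank tape span at halt is cb_bcbab.

cb_bcbab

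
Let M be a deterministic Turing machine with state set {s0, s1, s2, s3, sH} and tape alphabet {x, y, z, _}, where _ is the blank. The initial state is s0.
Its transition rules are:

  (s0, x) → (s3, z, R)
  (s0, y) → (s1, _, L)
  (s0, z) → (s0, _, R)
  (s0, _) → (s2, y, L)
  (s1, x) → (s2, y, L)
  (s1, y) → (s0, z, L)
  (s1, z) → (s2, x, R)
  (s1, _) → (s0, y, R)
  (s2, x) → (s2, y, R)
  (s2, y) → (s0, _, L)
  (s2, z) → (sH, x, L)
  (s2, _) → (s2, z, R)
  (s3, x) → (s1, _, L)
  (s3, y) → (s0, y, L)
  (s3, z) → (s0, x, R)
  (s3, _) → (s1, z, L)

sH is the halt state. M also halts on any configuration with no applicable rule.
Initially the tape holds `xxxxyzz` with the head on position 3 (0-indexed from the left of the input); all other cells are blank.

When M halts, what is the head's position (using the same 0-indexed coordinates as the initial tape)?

s0 | xxx[x]yzz   read x → write z, move R, go to s3
s3 | xxxz[y]zz   read y → write y, move L, go to s0
s0 | xxx[z]yzz   read z → write _, move R, go to s0
s0 | xxx_[y]zz   read y → write _, move L, go to s1
s1 | xxx[_]_zz   read _ → write y, move R, go to s0
s0 | xxxy[_]zz   read _ → write y, move L, go to s2
s2 | xxx[y]yzz   read y → write _, move L, go to s0
s0 | xx[x]_yzz   read x → write z, move R, go to s3
s3 | xxz[_]yzz   read _ → write z, move L, go to s1
s1 | xx[z]zyzz   read z → write x, move R, go to s2
s2 | xxx[z]yzz   read z → write x, move L, go to sH
sH | xx[x]xyzz
At halt the head is at cell 2.

2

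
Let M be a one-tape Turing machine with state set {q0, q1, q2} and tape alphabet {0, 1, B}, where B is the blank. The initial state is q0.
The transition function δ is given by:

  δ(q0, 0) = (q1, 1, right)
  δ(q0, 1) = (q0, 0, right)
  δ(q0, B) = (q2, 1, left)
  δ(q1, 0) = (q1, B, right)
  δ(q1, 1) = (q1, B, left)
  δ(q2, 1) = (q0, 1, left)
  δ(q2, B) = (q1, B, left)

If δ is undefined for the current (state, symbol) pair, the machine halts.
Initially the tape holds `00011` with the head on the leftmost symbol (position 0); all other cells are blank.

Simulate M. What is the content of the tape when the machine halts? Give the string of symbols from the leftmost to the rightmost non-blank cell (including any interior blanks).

1BBB1

state=q0 head=0 tape=[0]0011   (q0,0)→(q1,1,right)
state=q1 head=1 tape=1[0]011   (q1,0)→(q1,B,right)
state=q1 head=2 tape=1B[0]11   (q1,0)→(q1,B,right)
state=q1 head=3 tape=1BB[1]1   (q1,1)→(q1,B,left)
state=q1 head=2 tape=1B[B]B1
The non-blank tape span at halt is 1BBB1.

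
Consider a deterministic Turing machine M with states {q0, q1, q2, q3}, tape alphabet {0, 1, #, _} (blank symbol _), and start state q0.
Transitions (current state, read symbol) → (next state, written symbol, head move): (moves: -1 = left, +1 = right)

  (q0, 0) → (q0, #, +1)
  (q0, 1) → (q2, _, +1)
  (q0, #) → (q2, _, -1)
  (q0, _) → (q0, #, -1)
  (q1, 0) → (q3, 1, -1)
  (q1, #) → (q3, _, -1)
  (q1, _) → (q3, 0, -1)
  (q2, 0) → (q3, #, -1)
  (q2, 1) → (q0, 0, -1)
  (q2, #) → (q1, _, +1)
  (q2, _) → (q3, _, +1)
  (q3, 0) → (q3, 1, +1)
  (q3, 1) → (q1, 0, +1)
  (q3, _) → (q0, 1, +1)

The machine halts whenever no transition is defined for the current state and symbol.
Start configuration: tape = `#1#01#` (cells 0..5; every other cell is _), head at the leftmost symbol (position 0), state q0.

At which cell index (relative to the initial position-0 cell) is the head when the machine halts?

state=q0 head=0 tape=_[#]1#01#__   (q0,#)→(q2,_,-1)
state=q2 head=-1 tape=[_]_1#01#__   (q2,_)→(q3,_,+1)
state=q3 head=0 tape=_[_]1#01#__   (q3,_)→(q0,1,+1)
state=q0 head=1 tape=_1[1]#01#__   (q0,1)→(q2,_,+1)
state=q2 head=2 tape=_1_[#]01#__   (q2,#)→(q1,_,+1)
state=q1 head=3 tape=_1__[0]1#__   (q1,0)→(q3,1,-1)
state=q3 head=2 tape=_1_[_]11#__   (q3,_)→(q0,1,+1)
state=q0 head=3 tape=_1_1[1]1#__   (q0,1)→(q2,_,+1)
state=q2 head=4 tape=_1_1_[1]#__   (q2,1)→(q0,0,-1)
state=q0 head=3 tape=_1_1[_]0#__   (q0,_)→(q0,#,-1)
state=q0 head=2 tape=_1_[1]#0#__   (q0,1)→(q2,_,+1)
state=q2 head=3 tape=_1__[#]0#__   (q2,#)→(q1,_,+1)
state=q1 head=4 tape=_1___[0]#__   (q1,0)→(q3,1,-1)
state=q3 head=3 tape=_1__[_]1#__   (q3,_)→(q0,1,+1)
state=q0 head=4 tape=_1__1[1]#__   (q0,1)→(q2,_,+1)
state=q2 head=5 tape=_1__1_[#]__   (q2,#)→(q1,_,+1)
state=q1 head=6 tape=_1__1__[_]_   (q1,_)→(q3,0,-1)
state=q3 head=5 tape=_1__1_[_]0_   (q3,_)→(q0,1,+1)
state=q0 head=6 tape=_1__1_1[0]_   (q0,0)→(q0,#,+1)
state=q0 head=7 tape=_1__1_1#[_]   (q0,_)→(q0,#,-1)
state=q0 head=6 tape=_1__1_1[#]#   (q0,#)→(q2,_,-1)
state=q2 head=5 tape=_1__1_[1]_#   (q2,1)→(q0,0,-1)
state=q0 head=4 tape=_1__1[_]0_#   (q0,_)→(q0,#,-1)
state=q0 head=3 tape=_1__[1]#0_#   (q0,1)→(q2,_,+1)
state=q2 head=4 tape=_1___[#]0_#   (q2,#)→(q1,_,+1)
state=q1 head=5 tape=_1____[0]_#   (q1,0)→(q3,1,-1)
state=q3 head=4 tape=_1___[_]1_#   (q3,_)→(q0,1,+1)
state=q0 head=5 tape=_1___1[1]_#   (q0,1)→(q2,_,+1)
state=q2 head=6 tape=_1___1_[_]#   (q2,_)→(q3,_,+1)
state=q3 head=7 tape=_1___1__[#]
At halt the head is at cell 7.

7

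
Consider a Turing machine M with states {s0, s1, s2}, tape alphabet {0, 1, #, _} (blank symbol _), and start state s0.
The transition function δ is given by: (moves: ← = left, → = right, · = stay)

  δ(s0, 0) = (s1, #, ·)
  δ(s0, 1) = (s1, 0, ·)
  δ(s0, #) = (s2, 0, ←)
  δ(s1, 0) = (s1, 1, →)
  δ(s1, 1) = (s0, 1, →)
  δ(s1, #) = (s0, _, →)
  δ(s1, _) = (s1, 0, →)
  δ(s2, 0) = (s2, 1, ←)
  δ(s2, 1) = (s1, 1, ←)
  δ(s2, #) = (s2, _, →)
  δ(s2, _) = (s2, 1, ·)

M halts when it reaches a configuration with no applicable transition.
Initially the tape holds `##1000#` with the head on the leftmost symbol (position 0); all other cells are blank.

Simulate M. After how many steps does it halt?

s0 | __[#]#1000#_   read # → write 0, move ←, go to s2
s2 | _[_]0#1000#_   read _ → write 1, move ·, go to s2
s2 | _[1]0#1000#_   read 1 → write 1, move ←, go to s1
s1 | [_]10#1000#_   read _ → write 0, move →, go to s1
s1 | 0[1]0#1000#_   read 1 → write 1, move →, go to s0
s0 | 01[0]#1000#_   read 0 → write #, move ·, go to s1
s1 | 01[#]#1000#_   read # → write _, move →, go to s0
s0 | 01_[#]1000#_   read # → write 0, move ←, go to s2
s2 | 01[_]01000#_   read _ → write 1, move ·, go to s2
s2 | 01[1]01000#_   read 1 → write 1, move ←, go to s1
s1 | 0[1]101000#_   read 1 → write 1, move →, go to s0
s0 | 01[1]01000#_   read 1 → write 0, move ·, go to s1
s1 | 01[0]01000#_   read 0 → write 1, move →, go to s1
s1 | 011[0]1000#_   read 0 → write 1, move →, go to s1
s1 | 0111[1]000#_   read 1 → write 1, move →, go to s0
s0 | 01111[0]00#_   read 0 → write #, move ·, go to s1
s1 | 01111[#]00#_   read # → write _, move →, go to s0
s0 | 01111_[0]0#_   read 0 → write #, move ·, go to s1
s1 | 01111_[#]0#_   read # → write _, move →, go to s0
s0 | 01111__[0]#_   read 0 → write #, move ·, go to s1
s1 | 01111__[#]#_   read # → write _, move →, go to s0
s0 | 01111___[#]_   read # → write 0, move ←, go to s2
s2 | 01111__[_]0_   read _ → write 1, move ·, go to s2
s2 | 01111__[1]0_   read 1 → write 1, move ←, go to s1
s1 | 01111_[_]10_   read _ → write 0, move →, go to s1
s1 | 01111_0[1]0_   read 1 → write 1, move →, go to s0
s0 | 01111_01[0]_   read 0 → write #, move ·, go to s1
s1 | 01111_01[#]_   read # → write _, move →, go to s0
s0 | 01111_01_[_]
M halts after 28 transitions.

28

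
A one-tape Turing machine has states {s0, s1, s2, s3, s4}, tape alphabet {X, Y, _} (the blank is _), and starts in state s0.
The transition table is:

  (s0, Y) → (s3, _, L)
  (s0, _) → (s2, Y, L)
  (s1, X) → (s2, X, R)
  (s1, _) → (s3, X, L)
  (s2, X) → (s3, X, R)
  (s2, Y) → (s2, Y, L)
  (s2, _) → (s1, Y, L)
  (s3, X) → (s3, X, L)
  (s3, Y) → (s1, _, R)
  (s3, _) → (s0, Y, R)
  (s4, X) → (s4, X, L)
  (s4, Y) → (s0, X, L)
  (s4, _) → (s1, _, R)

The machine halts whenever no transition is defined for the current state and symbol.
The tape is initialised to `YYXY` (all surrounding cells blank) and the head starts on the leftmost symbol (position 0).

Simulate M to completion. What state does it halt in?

s0

state=s0 head=0 tape=____[Y]YXY   (s0,Y)→(s3,_,L)
state=s3 head=-1 tape=___[_]_YXY   (s3,_)→(s0,Y,R)
state=s0 head=0 tape=___Y[_]YXY   (s0,_)→(s2,Y,L)
state=s2 head=-1 tape=___[Y]YYXY   (s2,Y)→(s2,Y,L)
state=s2 head=-2 tape=__[_]YYYXY   (s2,_)→(s1,Y,L)
state=s1 head=-3 tape=_[_]YYYYXY   (s1,_)→(s3,X,L)
state=s3 head=-4 tape=[_]XYYYYXY   (s3,_)→(s0,Y,R)
state=s0 head=-3 tape=Y[X]YYYYXY
No transition is defined for (s0, X); M halts in state s0.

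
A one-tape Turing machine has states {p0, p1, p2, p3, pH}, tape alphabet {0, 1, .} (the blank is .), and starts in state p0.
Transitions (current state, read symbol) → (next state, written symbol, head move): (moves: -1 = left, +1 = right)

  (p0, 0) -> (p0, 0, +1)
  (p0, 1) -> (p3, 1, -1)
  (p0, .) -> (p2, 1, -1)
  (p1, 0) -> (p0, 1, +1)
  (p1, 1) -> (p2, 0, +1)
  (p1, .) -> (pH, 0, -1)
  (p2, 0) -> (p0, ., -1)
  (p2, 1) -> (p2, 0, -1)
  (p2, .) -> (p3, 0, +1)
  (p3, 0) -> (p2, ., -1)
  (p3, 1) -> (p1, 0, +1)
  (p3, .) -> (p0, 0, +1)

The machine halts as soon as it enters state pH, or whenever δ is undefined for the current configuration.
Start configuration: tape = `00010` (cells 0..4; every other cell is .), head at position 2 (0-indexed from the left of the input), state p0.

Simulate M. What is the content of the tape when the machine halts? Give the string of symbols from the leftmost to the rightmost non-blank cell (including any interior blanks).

0001.10

state=p0 head=2 tape=..00[0]10   (p0,0)→(p0,0,+1)
state=p0 head=3 tape=..000[1]0   (p0,1)→(p3,1,-1)
state=p3 head=2 tape=..00[0]10   (p3,0)→(p2,.,-1)
state=p2 head=1 tape=..0[0].10   (p2,0)→(p0,.,-1)
state=p0 head=0 tape=..[0]..10   (p0,0)→(p0,0,+1)
state=p0 head=1 tape=..0[.].10   (p0,.)→(p2,1,-1)
state=p2 head=0 tape=..[0]1.10   (p2,0)→(p0,.,-1)
state=p0 head=-1 tape=.[.].1.10   (p0,.)→(p2,1,-1)
state=p2 head=-2 tape=[.]1.1.10   (p2,.)→(p3,0,+1)
state=p3 head=-1 tape=0[1].1.10   (p3,1)→(p1,0,+1)
state=p1 head=0 tape=00[.]1.10   (p1,.)→(pH,0,-1)
state=pH head=-1 tape=0[0]01.10
The non-blank tape span at halt is 0001.10.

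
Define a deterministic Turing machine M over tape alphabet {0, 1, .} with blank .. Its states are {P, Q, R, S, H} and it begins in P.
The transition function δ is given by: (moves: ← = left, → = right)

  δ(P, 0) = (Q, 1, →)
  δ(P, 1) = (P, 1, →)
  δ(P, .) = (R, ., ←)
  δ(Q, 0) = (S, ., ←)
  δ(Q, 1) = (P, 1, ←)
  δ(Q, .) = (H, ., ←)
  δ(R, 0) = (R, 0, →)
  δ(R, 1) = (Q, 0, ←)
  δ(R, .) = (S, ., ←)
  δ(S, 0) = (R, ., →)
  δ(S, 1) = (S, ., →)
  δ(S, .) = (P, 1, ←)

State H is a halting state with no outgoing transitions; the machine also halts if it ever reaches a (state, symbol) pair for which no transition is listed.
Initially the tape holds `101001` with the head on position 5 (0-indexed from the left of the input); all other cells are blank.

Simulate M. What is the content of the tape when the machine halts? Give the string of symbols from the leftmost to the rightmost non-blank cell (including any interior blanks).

1111.0

P | 10100[1].   read 1 → write 1, move →, go to P
P | 101001[.]   read . → write ., move ←, go to R
R | 10100[1].   read 1 → write 0, move ←, go to Q
Q | 1010[0]0.   read 0 → write ., move ←, go to S
S | 101[0].0.   read 0 → write ., move →, go to R
R | 101.[.]0.   read . → write ., move ←, go to S
S | 101[.].0.   read . → write 1, move ←, go to P
P | 10[1]1.0.   read 1 → write 1, move →, go to P
P | 101[1].0.   read 1 → write 1, move →, go to P
P | 1011[.]0.   read . → write ., move ←, go to R
R | 101[1].0.   read 1 → write 0, move ←, go to Q
Q | 10[1]0.0.   read 1 → write 1, move ←, go to P
P | 1[0]10.0.   read 0 → write 1, move →, go to Q
Q | 11[1]0.0.   read 1 → write 1, move ←, go to P
P | 1[1]10.0.   read 1 → write 1, move →, go to P
P | 11[1]0.0.   read 1 → write 1, move →, go to P
P | 111[0].0.   read 0 → write 1, move →, go to Q
Q | 1111[.]0.   read . → write ., move ←, go to H
H | 111[1].0.
The non-blank tape span at halt is 1111.0.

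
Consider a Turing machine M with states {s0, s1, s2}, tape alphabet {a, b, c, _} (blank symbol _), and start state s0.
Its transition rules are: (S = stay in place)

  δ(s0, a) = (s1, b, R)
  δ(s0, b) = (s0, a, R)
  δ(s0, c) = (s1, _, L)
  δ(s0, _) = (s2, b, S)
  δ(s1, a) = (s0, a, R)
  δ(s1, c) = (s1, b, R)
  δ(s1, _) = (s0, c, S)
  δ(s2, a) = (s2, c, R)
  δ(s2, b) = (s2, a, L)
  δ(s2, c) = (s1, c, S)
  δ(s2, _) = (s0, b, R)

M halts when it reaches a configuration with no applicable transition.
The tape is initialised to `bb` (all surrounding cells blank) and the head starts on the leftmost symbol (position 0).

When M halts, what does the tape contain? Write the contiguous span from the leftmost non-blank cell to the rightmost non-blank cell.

s0 | [b]b____   read b → write a, move R, go to s0
s0 | a[b]____   read b → write a, move R, go to s0
s0 | aa[_]___   read _ → write b, move S, go to s2
s2 | aa[b]___   read b → write a, move L, go to s2
s2 | a[a]a___   read a → write c, move R, go to s2
s2 | ac[a]___   read a → write c, move R, go to s2
s2 | acc[_]__   read _ → write b, move R, go to s0
s0 | accb[_]_   read _ → write b, move S, go to s2
s2 | accb[b]_   read b → write a, move L, go to s2
s2 | acc[b]a_   read b → write a, move L, go to s2
s2 | ac[c]aa_   read c → write c, move S, go to s1
s1 | ac[c]aa_   read c → write b, move R, go to s1
s1 | acb[a]a_   read a → write a, move R, go to s0
s0 | acba[a]_   read a → write b, move R, go to s1
s1 | acbab[_]   read _ → write c, move S, go to s0
s0 | acbab[c]   read c → write _, move L, go to s1
s1 | acba[b]_
The non-blank tape span at halt is acbab.

acbab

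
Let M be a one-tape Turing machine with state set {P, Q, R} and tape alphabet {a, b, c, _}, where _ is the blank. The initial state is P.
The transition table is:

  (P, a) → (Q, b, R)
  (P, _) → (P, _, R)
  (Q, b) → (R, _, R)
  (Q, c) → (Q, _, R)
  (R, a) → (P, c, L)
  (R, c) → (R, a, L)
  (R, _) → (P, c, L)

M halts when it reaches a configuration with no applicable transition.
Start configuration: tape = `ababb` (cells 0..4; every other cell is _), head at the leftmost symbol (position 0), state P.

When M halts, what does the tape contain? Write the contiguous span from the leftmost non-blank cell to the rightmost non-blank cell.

state=P head=0 tape=[a]babb   (P,a)→(Q,b,R)
state=Q head=1 tape=b[b]abb   (Q,b)→(R,_,R)
state=R head=2 tape=b_[a]bb   (R,a)→(P,c,L)
state=P head=1 tape=b[_]cbb   (P,_)→(P,_,R)
state=P head=2 tape=b_[c]bb
The non-blank tape span at halt is b_cbb.

b_cbb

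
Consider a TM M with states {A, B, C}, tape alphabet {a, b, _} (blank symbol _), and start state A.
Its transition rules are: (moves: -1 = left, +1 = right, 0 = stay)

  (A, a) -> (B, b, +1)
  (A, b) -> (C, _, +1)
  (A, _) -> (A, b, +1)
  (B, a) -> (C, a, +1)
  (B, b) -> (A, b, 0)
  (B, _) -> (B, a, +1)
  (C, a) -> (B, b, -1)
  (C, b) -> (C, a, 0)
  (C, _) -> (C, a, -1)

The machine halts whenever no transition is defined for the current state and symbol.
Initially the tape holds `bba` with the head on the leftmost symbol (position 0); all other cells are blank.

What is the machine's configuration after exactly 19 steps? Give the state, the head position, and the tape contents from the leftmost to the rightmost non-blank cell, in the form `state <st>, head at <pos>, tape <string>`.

state B, head at 0, tape abaa

state=A head=0 tape=[b]ba_   (A,b)→(C,_,+1)
state=C head=1 tape=_[b]a_   (C,b)→(C,a,0)
state=C head=1 tape=_[a]a_   (C,a)→(B,b,-1)
state=B head=0 tape=[_]ba_   (B,_)→(B,a,+1)
state=B head=1 tape=a[b]a_   (B,b)→(A,b,0)
state=A head=1 tape=a[b]a_   (A,b)→(C,_,+1)
state=C head=2 tape=a_[a]_   (C,a)→(B,b,-1)
state=B head=1 tape=a[_]b_   (B,_)→(B,a,+1)
state=B head=2 tape=aa[b]_   (B,b)→(A,b,0)
state=A head=2 tape=aa[b]_   (A,b)→(C,_,+1)
state=C head=3 tape=aa_[_]   (C,_)→(C,a,-1)
state=C head=2 tape=aa[_]a   (C,_)→(C,a,-1)
state=C head=1 tape=a[a]aa   (C,a)→(B,b,-1)
state=B head=0 tape=[a]baa   (B,a)→(C,a,+1)
state=C head=1 tape=a[b]aa   (C,b)→(C,a,0)
state=C head=1 tape=a[a]aa   (C,a)→(B,b,-1)
state=B head=0 tape=[a]baa   (B,a)→(C,a,+1)
state=C head=1 tape=a[b]aa   (C,b)→(C,a,0)
state=C head=1 tape=a[a]aa   (C,a)→(B,b,-1)
state=B head=0 tape=[a]baa
After 19 steps: state B, head at 0, tape abaa.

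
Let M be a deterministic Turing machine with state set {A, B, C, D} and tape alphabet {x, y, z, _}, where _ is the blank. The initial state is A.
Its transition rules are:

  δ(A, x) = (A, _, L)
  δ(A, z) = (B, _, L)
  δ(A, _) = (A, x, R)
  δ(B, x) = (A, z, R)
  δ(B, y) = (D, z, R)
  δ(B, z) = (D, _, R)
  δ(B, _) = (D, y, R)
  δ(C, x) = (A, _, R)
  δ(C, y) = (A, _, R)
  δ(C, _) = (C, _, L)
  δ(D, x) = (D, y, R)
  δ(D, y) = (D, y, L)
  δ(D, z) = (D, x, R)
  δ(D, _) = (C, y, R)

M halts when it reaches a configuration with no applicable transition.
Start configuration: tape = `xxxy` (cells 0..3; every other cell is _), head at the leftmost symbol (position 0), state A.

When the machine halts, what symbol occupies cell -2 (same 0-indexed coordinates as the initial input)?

x

state=A head=0 tape=___[x]xxy   (A,x)→(A,_,L)
state=A head=-1 tape=__[_]_xxy   (A,_)→(A,x,R)
state=A head=0 tape=__x[_]xxy   (A,_)→(A,x,R)
state=A head=1 tape=__xx[x]xy   (A,x)→(A,_,L)
state=A head=0 tape=__x[x]_xy   (A,x)→(A,_,L)
state=A head=-1 tape=__[x]__xy   (A,x)→(A,_,L)
state=A head=-2 tape=_[_]___xy   (A,_)→(A,x,R)
state=A head=-1 tape=_x[_]__xy   (A,_)→(A,x,R)
state=A head=0 tape=_xx[_]_xy   (A,_)→(A,x,R)
state=A head=1 tape=_xxx[_]xy   (A,_)→(A,x,R)
state=A head=2 tape=_xxxx[x]y   (A,x)→(A,_,L)
state=A head=1 tape=_xxx[x]_y   (A,x)→(A,_,L)
state=A head=0 tape=_xx[x]__y   (A,x)→(A,_,L)
state=A head=-1 tape=_x[x]___y   (A,x)→(A,_,L)
state=A head=-2 tape=_[x]____y   (A,x)→(A,_,L)
state=A head=-3 tape=[_]_____y   (A,_)→(A,x,R)
state=A head=-2 tape=x[_]____y   (A,_)→(A,x,R)
state=A head=-1 tape=xx[_]___y   (A,_)→(A,x,R)
state=A head=0 tape=xxx[_]__y   (A,_)→(A,x,R)
state=A head=1 tape=xxxx[_]_y   (A,_)→(A,x,R)
state=A head=2 tape=xxxxx[_]y   (A,_)→(A,x,R)
state=A head=3 tape=xxxxxx[y]
Cell -2 holds x when M halts.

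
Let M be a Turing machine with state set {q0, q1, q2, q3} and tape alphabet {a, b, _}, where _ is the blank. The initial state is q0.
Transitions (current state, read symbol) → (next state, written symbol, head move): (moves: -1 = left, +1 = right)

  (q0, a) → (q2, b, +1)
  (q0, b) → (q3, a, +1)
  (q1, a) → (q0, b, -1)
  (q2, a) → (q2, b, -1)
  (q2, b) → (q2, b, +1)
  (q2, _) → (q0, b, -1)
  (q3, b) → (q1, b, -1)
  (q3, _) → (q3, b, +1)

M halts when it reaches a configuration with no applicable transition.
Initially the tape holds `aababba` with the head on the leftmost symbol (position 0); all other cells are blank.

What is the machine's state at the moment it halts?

q0

q0 | _[a]ababba_   read a → write b, move +1, go to q2
q2 | _b[a]babba_   read a → write b, move -1, go to q2
q2 | _[b]bbabba_   read b → write b, move +1, go to q2
q2 | _b[b]babba_   read b → write b, move +1, go to q2
q2 | _bb[b]abba_   read b → write b, move +1, go to q2
q2 | _bbb[a]bba_   read a → write b, move -1, go to q2
q2 | _bb[b]bbba_   read b → write b, move +1, go to q2
q2 | _bbb[b]bba_   read b → write b, move +1, go to q2
q2 | _bbbb[b]ba_   read b → write b, move +1, go to q2
q2 | _bbbbb[b]a_   read b → write b, move +1, go to q2
q2 | _bbbbbb[a]_   read a → write b, move -1, go to q2
q2 | _bbbbb[b]b_   read b → write b, move +1, go to q2
q2 | _bbbbbb[b]_   read b → write b, move +1, go to q2
q2 | _bbbbbbb[_]   read _ → write b, move -1, go to q0
q0 | _bbbbbb[b]b   read b → write a, move +1, go to q3
q3 | _bbbbbba[b]   read b → write b, move -1, go to q1
q1 | _bbbbbb[a]b   read a → write b, move -1, go to q0
q0 | _bbbbb[b]bb   read b → write a, move +1, go to q3
q3 | _bbbbba[b]b   read b → write b, move -1, go to q1
q1 | _bbbbb[a]bb   read a → write b, move -1, go to q0
q0 | _bbbb[b]bbb   read b → write a, move +1, go to q3
q3 | _bbbba[b]bb   read b → write b, move -1, go to q1
q1 | _bbbb[a]bbb   read a → write b, move -1, go to q0
q0 | _bbb[b]bbbb   read b → write a, move +1, go to q3
q3 | _bbba[b]bbb   read b → write b, move -1, go to q1
q1 | _bbb[a]bbbb   read a → write b, move -1, go to q0
q0 | _bb[b]bbbbb   read b → write a, move +1, go to q3
q3 | _bba[b]bbbb   read b → write b, move -1, go to q1
q1 | _bb[a]bbbbb   read a → write b, move -1, go to q0
q0 | _b[b]bbbbbb   read b → write a, move +1, go to q3
q3 | _ba[b]bbbbb   read b → write b, move -1, go to q1
q1 | _b[a]bbbbbb   read a → write b, move -1, go to q0
q0 | _[b]bbbbbbb   read b → write a, move +1, go to q3
q3 | _a[b]bbbbbb   read b → write b, move -1, go to q1
q1 | _[a]bbbbbbb   read a → write b, move -1, go to q0
q0 | [_]bbbbbbbb
No transition is defined for (q0, _); M halts in state q0.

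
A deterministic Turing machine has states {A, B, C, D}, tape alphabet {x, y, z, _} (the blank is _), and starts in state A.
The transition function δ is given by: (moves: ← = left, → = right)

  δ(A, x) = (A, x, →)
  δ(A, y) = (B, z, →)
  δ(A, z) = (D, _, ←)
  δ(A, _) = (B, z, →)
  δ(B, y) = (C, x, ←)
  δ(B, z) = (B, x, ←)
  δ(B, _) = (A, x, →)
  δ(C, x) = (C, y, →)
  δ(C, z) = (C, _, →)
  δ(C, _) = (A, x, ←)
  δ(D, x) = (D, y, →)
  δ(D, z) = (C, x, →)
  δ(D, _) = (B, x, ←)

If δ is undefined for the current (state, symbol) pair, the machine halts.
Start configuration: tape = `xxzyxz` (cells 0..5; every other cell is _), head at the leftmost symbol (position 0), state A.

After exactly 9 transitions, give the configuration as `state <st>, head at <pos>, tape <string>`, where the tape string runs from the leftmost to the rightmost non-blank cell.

state=A head=0 tape=[x]xzyxz   (A,x)→(A,x,→)
state=A head=1 tape=x[x]zyxz   (A,x)→(A,x,→)
state=A head=2 tape=xx[z]yxz   (A,z)→(D,_,←)
state=D head=1 tape=x[x]_yxz   (D,x)→(D,y,→)
state=D head=2 tape=xy[_]yxz   (D,_)→(B,x,←)
state=B head=1 tape=x[y]xyxz   (B,y)→(C,x,←)
state=C head=0 tape=[x]xxyxz   (C,x)→(C,y,→)
state=C head=1 tape=y[x]xyxz   (C,x)→(C,y,→)
state=C head=2 tape=yy[x]yxz   (C,x)→(C,y,→)
state=C head=3 tape=yyy[y]xz
After 9 steps: state C, head at 3, tape yyyyxz.

state C, head at 3, tape yyyyxz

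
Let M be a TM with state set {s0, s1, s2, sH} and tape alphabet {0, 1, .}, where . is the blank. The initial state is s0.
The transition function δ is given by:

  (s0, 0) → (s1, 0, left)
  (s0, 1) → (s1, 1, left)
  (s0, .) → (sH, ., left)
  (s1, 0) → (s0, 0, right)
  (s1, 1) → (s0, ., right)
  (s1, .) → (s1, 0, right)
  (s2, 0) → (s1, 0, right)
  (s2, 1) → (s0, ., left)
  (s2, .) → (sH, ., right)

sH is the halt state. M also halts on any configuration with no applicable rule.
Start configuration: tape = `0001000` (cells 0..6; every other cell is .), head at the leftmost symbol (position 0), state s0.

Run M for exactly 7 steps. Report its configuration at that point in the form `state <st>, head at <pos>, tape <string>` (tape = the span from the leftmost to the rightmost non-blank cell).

state=s0 head=0 tape=.[0]001000   (s0,0)→(s1,0,left)
state=s1 head=-1 tape=[.]0001000   (s1,.)→(s1,0,right)
state=s1 head=0 tape=0[0]001000   (s1,0)→(s0,0,right)
state=s0 head=1 tape=00[0]01000   (s0,0)→(s1,0,left)
state=s1 head=0 tape=0[0]001000   (s1,0)→(s0,0,right)
state=s0 head=1 tape=00[0]01000   (s0,0)→(s1,0,left)
state=s1 head=0 tape=0[0]001000   (s1,0)→(s0,0,right)
state=s0 head=1 tape=00[0]01000
After 7 steps: state s0, head at 1, tape 00001000.

state s0, head at 1, tape 00001000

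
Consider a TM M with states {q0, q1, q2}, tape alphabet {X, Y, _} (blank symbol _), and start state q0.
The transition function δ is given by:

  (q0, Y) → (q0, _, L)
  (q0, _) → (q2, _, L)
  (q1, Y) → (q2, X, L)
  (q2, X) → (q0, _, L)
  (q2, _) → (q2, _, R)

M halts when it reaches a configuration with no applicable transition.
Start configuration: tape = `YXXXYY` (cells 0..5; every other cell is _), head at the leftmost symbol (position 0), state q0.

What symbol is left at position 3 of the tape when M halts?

_

q0 | __[Y]XXXYY   read Y → write _, move L, go to q0
q0 | _[_]_XXXYY   read _ → write _, move L, go to q2
q2 | [_]__XXXYY   read _ → write _, move R, go to q2
q2 | _[_]_XXXYY   read _ → write _, move R, go to q2
q2 | __[_]XXXYY   read _ → write _, move R, go to q2
q2 | ___[X]XXYY   read X → write _, move L, go to q0
q0 | __[_]_XXYY   read _ → write _, move L, go to q2
q2 | _[_]__XXYY   read _ → write _, move R, go to q2
q2 | __[_]_XXYY   read _ → write _, move R, go to q2
q2 | ___[_]XXYY   read _ → write _, move R, go to q2
q2 | ____[X]XYY   read X → write _, move L, go to q0
q0 | ___[_]_XYY   read _ → write _, move L, go to q2
q2 | __[_]__XYY   read _ → write _, move R, go to q2
q2 | ___[_]_XYY   read _ → write _, move R, go to q2
q2 | ____[_]XYY   read _ → write _, move R, go to q2
q2 | _____[X]YY   read X → write _, move L, go to q0
q0 | ____[_]_YY   read _ → write _, move L, go to q2
q2 | ___[_]__YY   read _ → write _, move R, go to q2
q2 | ____[_]_YY   read _ → write _, move R, go to q2
q2 | _____[_]YY   read _ → write _, move R, go to q2
q2 | ______[Y]Y
Cell 3 holds _ when M halts.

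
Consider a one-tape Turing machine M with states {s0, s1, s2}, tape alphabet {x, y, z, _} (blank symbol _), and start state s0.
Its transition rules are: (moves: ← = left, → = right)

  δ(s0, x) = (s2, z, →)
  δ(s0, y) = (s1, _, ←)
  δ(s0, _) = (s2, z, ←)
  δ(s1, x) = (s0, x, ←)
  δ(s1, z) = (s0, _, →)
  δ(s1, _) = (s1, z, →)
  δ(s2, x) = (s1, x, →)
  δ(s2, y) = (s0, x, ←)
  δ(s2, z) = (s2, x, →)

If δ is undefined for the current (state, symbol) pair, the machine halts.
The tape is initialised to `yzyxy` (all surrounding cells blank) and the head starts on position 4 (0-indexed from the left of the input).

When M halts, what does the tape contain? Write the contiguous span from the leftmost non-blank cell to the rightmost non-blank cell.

state=s0 head=4 tape=yzyx[y]   (s0,y)→(s1,_,←)
state=s1 head=3 tape=yzy[x]_   (s1,x)→(s0,x,←)
state=s0 head=2 tape=yz[y]x_   (s0,y)→(s1,_,←)
state=s1 head=1 tape=y[z]_x_   (s1,z)→(s0,_,→)
state=s0 head=2 tape=y_[_]x_   (s0,_)→(s2,z,←)
state=s2 head=1 tape=y[_]zx_
The non-blank tape span at halt is y_zx.

y_zx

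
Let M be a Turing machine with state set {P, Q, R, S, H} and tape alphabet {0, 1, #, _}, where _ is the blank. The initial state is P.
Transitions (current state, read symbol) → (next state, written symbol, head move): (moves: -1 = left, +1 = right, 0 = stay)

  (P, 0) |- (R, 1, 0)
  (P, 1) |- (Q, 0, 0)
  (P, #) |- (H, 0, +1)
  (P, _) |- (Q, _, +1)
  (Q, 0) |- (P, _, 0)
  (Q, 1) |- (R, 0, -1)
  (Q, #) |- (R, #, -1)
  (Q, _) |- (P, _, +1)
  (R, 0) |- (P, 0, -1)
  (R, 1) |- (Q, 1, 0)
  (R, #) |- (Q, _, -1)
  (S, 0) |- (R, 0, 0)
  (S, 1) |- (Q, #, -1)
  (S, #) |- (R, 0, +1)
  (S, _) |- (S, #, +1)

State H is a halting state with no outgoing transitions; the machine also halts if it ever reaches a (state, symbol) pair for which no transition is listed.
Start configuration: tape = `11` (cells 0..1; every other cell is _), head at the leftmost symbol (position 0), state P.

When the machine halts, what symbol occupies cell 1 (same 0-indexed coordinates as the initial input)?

0

state=P head=0 tape=[1]1   (P,1)→(Q,0,0)
state=Q head=0 tape=[0]1   (Q,0)→(P,_,0)
state=P head=0 tape=[_]1   (P,_)→(Q,_,+1)
state=Q head=1 tape=_[1]   (Q,1)→(R,0,-1)
state=R head=0 tape=[_]0
Cell 1 holds 0 when M halts.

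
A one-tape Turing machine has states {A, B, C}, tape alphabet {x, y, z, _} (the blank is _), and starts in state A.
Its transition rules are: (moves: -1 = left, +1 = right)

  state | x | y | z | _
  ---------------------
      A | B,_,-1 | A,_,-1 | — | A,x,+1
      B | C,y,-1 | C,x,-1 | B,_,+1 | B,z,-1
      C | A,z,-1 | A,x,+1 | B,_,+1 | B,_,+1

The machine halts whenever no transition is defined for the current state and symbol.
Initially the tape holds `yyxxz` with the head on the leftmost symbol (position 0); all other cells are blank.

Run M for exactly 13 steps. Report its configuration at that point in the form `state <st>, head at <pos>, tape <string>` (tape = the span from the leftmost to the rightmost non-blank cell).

state=A head=0 tape=__[y]yxxz   (A,y)→(A,_,-1)
state=A head=-1 tape=_[_]_yxxz   (A,_)→(A,x,+1)
state=A head=0 tape=_x[_]yxxz   (A,_)→(A,x,+1)
state=A head=1 tape=_xx[y]xxz   (A,y)→(A,_,-1)
state=A head=0 tape=_x[x]_xxz   (A,x)→(B,_,-1)
state=B head=-1 tape=_[x]__xxz   (B,x)→(C,y,-1)
state=C head=-2 tape=[_]y__xxz   (C,_)→(B,_,+1)
state=B head=-1 tape=_[y]__xxz   (B,y)→(C,x,-1)
state=C head=-2 tape=[_]x__xxz   (C,_)→(B,_,+1)
state=B head=-1 tape=_[x]__xxz   (B,x)→(C,y,-1)
state=C head=-2 tape=[_]y__xxz   (C,_)→(B,_,+1)
state=B head=-1 tape=_[y]__xxz   (B,y)→(C,x,-1)
state=C head=-2 tape=[_]x__xxz   (C,_)→(B,_,+1)
state=B head=-1 tape=_[x]__xxz
After 13 steps: state B, head at -1, tape x__xxz.

state B, head at -1, tape x__xxz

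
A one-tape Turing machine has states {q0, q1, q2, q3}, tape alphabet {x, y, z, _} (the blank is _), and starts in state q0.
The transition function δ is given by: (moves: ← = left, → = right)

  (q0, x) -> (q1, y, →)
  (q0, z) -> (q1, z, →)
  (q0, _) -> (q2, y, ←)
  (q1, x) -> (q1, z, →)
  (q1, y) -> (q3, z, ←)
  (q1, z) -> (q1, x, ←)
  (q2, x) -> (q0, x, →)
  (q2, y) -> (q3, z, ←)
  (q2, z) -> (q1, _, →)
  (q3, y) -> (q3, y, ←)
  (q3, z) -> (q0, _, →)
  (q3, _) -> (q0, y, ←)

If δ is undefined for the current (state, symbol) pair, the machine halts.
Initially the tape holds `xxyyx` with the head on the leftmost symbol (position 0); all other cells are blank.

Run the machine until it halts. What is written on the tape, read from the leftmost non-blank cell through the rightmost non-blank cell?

y__zz

q0 | [x]xyyx_   read x → write y, move →, go to q1
q1 | y[x]yyx_   read x → write z, move →, go to q1
q1 | yz[y]yx_   read y → write z, move ←, go to q3
q3 | y[z]zyx_   read z → write _, move →, go to q0
q0 | y_[z]yx_   read z → write z, move →, go to q1
q1 | y_z[y]x_   read y → write z, move ←, go to q3
q3 | y_[z]zx_   read z → write _, move →, go to q0
q0 | y__[z]x_   read z → write z, move →, go to q1
q1 | y__z[x]_   read x → write z, move →, go to q1
q1 | y__zz[_]
The non-blank tape span at halt is y__zz.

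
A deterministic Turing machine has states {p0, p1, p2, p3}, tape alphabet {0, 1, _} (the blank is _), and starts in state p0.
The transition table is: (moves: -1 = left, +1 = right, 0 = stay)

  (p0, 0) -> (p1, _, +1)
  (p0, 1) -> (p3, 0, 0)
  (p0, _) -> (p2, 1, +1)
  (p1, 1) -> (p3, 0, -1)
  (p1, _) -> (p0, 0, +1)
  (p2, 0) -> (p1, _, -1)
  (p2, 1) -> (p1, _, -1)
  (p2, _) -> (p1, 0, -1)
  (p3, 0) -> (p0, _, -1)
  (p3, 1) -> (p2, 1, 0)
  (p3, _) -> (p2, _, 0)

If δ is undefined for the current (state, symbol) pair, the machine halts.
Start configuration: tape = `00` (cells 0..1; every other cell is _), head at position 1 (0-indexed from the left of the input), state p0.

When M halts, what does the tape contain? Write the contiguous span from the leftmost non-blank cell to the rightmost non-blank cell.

state=p0 head=1 tape=___0[0]___   (p0,0)→(p1,_,+1)
state=p1 head=2 tape=___0_[_]__   (p1,_)→(p0,0,+1)
state=p0 head=3 tape=___0_0[_]_   (p0,_)→(p2,1,+1)
state=p2 head=4 tape=___0_01[_]   (p2,_)→(p1,0,-1)
state=p1 head=3 tape=___0_0[1]0   (p1,1)→(p3,0,-1)
state=p3 head=2 tape=___0_[0]00   (p3,0)→(p0,_,-1)
state=p0 head=1 tape=___0[_]_00   (p0,_)→(p2,1,+1)
state=p2 head=2 tape=___01[_]00   (p2,_)→(p1,0,-1)
state=p1 head=1 tape=___0[1]000   (p1,1)→(p3,0,-1)
state=p3 head=0 tape=___[0]0000   (p3,0)→(p0,_,-1)
state=p0 head=-1 tape=__[_]_0000   (p0,_)→(p2,1,+1)
state=p2 head=0 tape=__1[_]0000   (p2,_)→(p1,0,-1)
state=p1 head=-1 tape=__[1]00000   (p1,1)→(p3,0,-1)
state=p3 head=-2 tape=_[_]000000   (p3,_)→(p2,_,0)
state=p2 head=-2 tape=_[_]000000   (p2,_)→(p1,0,-1)
state=p1 head=-3 tape=[_]0000000   (p1,_)→(p0,0,+1)
state=p0 head=-2 tape=0[0]000000   (p0,0)→(p1,_,+1)
state=p1 head=-1 tape=0_[0]00000
The non-blank tape span at halt is 0_000000.

0_000000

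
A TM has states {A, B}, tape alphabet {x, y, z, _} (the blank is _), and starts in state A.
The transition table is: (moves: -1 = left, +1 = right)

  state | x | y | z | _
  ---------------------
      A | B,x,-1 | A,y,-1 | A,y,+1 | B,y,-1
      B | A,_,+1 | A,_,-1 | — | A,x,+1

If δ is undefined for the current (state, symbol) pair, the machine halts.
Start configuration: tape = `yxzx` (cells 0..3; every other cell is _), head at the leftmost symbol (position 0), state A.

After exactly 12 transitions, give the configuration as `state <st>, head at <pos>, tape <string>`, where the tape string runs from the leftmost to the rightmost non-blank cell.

state=A head=0 tape=___[y]xzx   (A,y)→(A,y,-1)
state=A head=-1 tape=__[_]yxzx   (A,_)→(B,y,-1)
state=B head=-2 tape=_[_]yyxzx   (B,_)→(A,x,+1)
state=A head=-1 tape=_x[y]yxzx   (A,y)→(A,y,-1)
state=A head=-2 tape=_[x]yyxzx   (A,x)→(B,x,-1)
state=B head=-3 tape=[_]xyyxzx   (B,_)→(A,x,+1)
state=A head=-2 tape=x[x]yyxzx   (A,x)→(B,x,-1)
state=B head=-3 tape=[x]xyyxzx   (B,x)→(A,_,+1)
state=A head=-2 tape=_[x]yyxzx   (A,x)→(B,x,-1)
state=B head=-3 tape=[_]xyyxzx   (B,_)→(A,x,+1)
state=A head=-2 tape=x[x]yyxzx   (A,x)→(B,x,-1)
state=B head=-3 tape=[x]xyyxzx   (B,x)→(A,_,+1)
state=A head=-2 tape=_[x]yyxzx
After 12 steps: state A, head at -2, tape xyyxzx.

state A, head at -2, tape xyyxzx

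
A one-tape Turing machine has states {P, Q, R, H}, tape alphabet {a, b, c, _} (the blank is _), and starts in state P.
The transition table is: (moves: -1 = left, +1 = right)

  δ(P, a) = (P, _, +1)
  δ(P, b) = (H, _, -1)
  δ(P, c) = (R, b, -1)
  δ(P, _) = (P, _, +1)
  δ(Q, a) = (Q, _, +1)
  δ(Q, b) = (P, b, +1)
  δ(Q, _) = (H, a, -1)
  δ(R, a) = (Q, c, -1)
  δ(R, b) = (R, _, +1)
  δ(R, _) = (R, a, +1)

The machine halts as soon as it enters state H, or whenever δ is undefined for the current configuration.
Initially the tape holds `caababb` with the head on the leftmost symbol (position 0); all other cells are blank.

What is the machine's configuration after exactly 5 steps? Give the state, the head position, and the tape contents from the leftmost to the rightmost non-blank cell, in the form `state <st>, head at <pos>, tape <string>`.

state H, head at -1, tape aacababb

state=P head=0 tape=_[c]aababb   (P,c)→(R,b,-1)
state=R head=-1 tape=[_]baababb   (R,_)→(R,a,+1)
state=R head=0 tape=a[b]aababb   (R,b)→(R,_,+1)
state=R head=1 tape=a_[a]ababb   (R,a)→(Q,c,-1)
state=Q head=0 tape=a[_]cababb   (Q,_)→(H,a,-1)
state=H head=-1 tape=[a]acababb
After 5 steps: state H, head at -1, tape aacababb.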